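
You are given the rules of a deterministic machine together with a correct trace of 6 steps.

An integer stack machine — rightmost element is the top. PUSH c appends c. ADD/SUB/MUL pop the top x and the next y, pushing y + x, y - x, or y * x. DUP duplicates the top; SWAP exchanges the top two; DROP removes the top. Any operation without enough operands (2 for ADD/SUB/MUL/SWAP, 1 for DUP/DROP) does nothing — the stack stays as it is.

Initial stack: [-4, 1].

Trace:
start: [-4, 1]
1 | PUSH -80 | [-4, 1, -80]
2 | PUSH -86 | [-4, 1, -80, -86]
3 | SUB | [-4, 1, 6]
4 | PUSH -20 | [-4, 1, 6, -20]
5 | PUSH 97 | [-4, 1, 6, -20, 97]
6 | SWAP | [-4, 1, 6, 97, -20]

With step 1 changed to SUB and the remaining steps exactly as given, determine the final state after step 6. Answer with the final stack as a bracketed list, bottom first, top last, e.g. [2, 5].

[81, 97, -20]

(re-executing from step 1 with the substitution; state before step 1: [-4, 1])
1 | SUB | [-5]
2 | PUSH -86 | [-5, -86]
3 | SUB | [81]
4 | PUSH -20 | [81, -20]
5 | PUSH 97 | [81, -20, 97]
6 | SWAP | [81, 97, -20]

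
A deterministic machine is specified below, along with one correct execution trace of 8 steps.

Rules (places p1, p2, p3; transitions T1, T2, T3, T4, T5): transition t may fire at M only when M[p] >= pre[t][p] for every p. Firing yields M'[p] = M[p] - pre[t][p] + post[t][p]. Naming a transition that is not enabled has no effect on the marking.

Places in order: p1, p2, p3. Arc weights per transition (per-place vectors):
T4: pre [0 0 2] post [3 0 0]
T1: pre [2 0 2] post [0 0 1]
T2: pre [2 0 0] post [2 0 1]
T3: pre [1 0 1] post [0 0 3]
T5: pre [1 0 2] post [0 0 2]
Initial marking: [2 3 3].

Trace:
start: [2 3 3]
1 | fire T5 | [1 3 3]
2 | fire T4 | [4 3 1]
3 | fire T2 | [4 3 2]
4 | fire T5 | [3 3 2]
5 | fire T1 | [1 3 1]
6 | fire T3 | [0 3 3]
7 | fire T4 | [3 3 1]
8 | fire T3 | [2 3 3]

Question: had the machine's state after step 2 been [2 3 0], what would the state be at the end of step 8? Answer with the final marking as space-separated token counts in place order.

state after step 2 := [2 3 0]
3 | fire T2 | [2 3 1]
4 | fire T5 | [2 3 1]
5 | fire T1 | [2 3 1]
6 | fire T3 | [1 3 3]
7 | fire T4 | [4 3 1]
8 | fire T3 | [3 3 3]

3 3 3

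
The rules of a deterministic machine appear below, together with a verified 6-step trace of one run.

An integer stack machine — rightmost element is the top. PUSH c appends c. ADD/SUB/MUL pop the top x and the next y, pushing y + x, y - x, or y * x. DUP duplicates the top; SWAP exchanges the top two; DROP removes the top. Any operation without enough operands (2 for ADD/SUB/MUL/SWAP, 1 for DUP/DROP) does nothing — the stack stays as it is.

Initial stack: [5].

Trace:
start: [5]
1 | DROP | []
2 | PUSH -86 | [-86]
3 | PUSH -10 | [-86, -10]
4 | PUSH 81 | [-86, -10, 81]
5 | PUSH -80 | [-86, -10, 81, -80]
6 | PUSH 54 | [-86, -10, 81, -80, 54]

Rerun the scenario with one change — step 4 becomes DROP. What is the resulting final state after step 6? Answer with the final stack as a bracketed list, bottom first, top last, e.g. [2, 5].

[-86, -80, 54]

(re-executing from step 4 with the substitution; state before step 4: [-86, -10])
4 | DROP | [-86]
5 | PUSH -80 | [-86, -80]
6 | PUSH 54 | [-86, -80, 54]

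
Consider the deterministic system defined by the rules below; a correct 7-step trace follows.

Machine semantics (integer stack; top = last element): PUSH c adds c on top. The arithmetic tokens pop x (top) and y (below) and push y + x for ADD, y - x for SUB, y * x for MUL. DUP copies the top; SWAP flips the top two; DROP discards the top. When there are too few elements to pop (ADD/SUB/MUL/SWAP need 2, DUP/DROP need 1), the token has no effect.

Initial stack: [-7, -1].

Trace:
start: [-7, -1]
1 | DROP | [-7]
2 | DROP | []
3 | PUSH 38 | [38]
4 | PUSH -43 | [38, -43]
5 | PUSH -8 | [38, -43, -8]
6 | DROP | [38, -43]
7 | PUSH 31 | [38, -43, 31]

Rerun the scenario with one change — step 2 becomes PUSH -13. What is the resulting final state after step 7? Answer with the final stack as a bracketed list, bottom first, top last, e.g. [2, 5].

(re-executing from step 2 with the substitution; state before step 2: [-7])
2 | PUSH -13 | [-7, -13]
3 | PUSH 38 | [-7, -13, 38]
4 | PUSH -43 | [-7, -13, 38, -43]
5 | PUSH -8 | [-7, -13, 38, -43, -8]
6 | DROP | [-7, -13, 38, -43]
7 | PUSH 31 | [-7, -13, 38, -43, 31]

[-7, -13, 38, -43, 31]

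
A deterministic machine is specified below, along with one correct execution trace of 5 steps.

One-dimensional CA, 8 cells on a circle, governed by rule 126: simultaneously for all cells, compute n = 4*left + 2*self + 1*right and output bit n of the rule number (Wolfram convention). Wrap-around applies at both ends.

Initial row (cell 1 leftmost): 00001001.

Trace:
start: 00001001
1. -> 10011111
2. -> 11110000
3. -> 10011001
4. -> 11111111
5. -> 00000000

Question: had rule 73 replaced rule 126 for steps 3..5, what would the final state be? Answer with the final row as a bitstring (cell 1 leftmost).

11110110

(re-executing steps 3..5 under rule 73; state before step 3: 11110000)
3. -> 10010110
4. -> 00000110
5. -> 11110110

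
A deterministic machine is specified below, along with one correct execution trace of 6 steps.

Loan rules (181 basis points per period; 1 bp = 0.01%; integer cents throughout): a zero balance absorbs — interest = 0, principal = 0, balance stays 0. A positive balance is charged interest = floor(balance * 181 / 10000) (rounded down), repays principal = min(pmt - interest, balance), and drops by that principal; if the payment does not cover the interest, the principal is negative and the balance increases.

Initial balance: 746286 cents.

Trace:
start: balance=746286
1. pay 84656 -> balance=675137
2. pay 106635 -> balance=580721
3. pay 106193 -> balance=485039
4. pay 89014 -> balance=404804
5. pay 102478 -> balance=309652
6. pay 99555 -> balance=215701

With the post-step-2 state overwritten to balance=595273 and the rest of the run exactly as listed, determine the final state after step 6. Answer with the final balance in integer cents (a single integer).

state after step 2 := balance=595273
3. pay 106193 -> balance=499854
4. pay 89014 -> balance=419887
5. pay 102478 -> balance=325008
6. pay 99555 -> balance=231335

231335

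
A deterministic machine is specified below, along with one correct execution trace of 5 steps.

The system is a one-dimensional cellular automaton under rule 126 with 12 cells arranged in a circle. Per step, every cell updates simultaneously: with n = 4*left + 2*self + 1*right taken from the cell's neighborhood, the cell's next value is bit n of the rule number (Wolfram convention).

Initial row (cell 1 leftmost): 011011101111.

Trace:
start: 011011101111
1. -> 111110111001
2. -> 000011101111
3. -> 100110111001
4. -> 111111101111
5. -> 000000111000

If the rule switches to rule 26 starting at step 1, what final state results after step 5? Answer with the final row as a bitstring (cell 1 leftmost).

(re-executing steps 1..5 under rule 26; state before step 1: 011011101111)
1. -> 010010001000
2. -> 101101010100
3. -> 001000000011
4. -> 110100000110
5. -> 100010001100

100010001100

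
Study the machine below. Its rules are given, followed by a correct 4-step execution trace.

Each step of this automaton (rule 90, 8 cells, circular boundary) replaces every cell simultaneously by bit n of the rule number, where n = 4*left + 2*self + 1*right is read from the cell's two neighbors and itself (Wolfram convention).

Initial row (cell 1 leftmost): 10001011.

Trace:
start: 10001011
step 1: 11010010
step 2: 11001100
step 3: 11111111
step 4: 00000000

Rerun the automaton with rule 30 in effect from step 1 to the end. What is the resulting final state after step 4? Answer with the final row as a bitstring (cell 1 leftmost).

00110001

(re-executing steps 1..4 under rule 30; state before step 1: 10001011)
step 1: 01011010
step 2: 11010011
step 3: 00011110
step 4: 00110001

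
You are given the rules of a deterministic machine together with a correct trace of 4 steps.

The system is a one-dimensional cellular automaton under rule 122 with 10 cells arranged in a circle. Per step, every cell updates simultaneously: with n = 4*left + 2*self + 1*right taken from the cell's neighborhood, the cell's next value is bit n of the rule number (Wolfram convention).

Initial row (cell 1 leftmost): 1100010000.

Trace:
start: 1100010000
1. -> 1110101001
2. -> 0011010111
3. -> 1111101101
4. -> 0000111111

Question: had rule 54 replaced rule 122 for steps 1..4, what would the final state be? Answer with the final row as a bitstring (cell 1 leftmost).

0001111100

(re-executing steps 1..4 under rule 54; state before step 1: 1100010000)
1. -> 0010111001
2. -> 1111000111
3. -> 0000101000
4. -> 0001111100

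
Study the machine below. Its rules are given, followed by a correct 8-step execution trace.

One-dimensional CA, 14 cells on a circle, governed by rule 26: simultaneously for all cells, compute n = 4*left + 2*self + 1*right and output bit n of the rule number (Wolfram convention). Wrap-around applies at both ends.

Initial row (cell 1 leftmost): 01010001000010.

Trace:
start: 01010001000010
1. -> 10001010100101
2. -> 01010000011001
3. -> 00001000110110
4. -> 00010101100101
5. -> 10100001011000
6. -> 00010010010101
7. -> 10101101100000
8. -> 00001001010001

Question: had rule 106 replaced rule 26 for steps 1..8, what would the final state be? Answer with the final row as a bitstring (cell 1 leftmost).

(re-executing steps 1..8 under rule 106; state before step 1: 01010001000010)
1. -> 10100010000100
2. -> 01000100001001
3. -> 10001000010010
4. -> 00010000100101
5. -> 00100001001010
6. -> 01000010010100
7. -> 10000100101000
8. -> 00001001010001

00001001010001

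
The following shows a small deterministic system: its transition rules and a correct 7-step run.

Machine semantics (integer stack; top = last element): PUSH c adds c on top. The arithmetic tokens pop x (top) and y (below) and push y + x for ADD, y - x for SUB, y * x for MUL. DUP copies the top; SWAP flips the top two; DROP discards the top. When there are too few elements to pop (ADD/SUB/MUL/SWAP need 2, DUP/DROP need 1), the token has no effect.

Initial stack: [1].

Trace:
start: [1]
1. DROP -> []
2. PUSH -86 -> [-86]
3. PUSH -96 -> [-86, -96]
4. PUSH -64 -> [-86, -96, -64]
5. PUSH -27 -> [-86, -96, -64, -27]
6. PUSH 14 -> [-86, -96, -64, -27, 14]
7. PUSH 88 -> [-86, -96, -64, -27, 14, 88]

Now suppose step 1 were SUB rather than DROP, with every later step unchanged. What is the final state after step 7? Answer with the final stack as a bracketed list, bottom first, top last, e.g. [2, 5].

[1, -86, -96, -64, -27, 14, 88]

(re-executing from step 1 with the substitution; state before step 1: [1])
1. SUB -> [1]
2. PUSH -86 -> [1, -86]
3. PUSH -96 -> [1, -86, -96]
4. PUSH -64 -> [1, -86, -96, -64]
5. PUSH -27 -> [1, -86, -96, -64, -27]
6. PUSH 14 -> [1, -86, -96, -64, -27, 14]
7. PUSH 88 -> [1, -86, -96, -64, -27, 14, 88]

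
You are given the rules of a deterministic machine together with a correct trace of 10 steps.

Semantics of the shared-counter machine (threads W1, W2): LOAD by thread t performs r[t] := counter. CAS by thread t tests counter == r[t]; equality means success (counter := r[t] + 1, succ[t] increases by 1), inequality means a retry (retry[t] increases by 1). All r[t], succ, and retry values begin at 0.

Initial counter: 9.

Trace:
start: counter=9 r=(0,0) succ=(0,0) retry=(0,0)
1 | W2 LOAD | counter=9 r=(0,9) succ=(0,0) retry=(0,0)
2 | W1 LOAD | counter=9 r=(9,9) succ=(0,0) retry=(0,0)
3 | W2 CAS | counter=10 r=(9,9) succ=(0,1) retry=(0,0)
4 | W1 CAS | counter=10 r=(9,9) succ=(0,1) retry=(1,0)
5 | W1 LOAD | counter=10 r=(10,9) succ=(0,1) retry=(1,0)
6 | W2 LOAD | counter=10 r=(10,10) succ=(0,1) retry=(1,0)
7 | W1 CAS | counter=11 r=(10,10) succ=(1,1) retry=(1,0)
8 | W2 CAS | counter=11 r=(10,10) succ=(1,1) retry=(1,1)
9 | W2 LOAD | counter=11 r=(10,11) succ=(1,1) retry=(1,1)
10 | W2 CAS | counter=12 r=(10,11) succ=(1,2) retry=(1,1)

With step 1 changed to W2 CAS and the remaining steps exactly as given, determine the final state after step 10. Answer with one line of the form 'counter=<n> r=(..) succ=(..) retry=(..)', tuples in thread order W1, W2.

counter=12 r=(10,11) succ=(2,1) retry=(0,3)

(re-executing from step 1 with the substitution; state before step 1: counter=9 r=(0,0) succ=(0,0) retry=(0,0))
1 | W2 CAS | counter=9 r=(0,0) succ=(0,0) retry=(0,1)
2 | W1 LOAD | counter=9 r=(9,0) succ=(0,0) retry=(0,1)
3 | W2 CAS | counter=9 r=(9,0) succ=(0,0) retry=(0,2)
4 | W1 CAS | counter=10 r=(9,0) succ=(1,0) retry=(0,2)
5 | W1 LOAD | counter=10 r=(10,0) succ=(1,0) retry=(0,2)
6 | W2 LOAD | counter=10 r=(10,10) succ=(1,0) retry=(0,2)
7 | W1 CAS | counter=11 r=(10,10) succ=(2,0) retry=(0,2)
8 | W2 CAS | counter=11 r=(10,10) succ=(2,0) retry=(0,3)
9 | W2 LOAD | counter=11 r=(10,11) succ=(2,0) retry=(0,3)
10 | W2 CAS | counter=12 r=(10,11) succ=(2,1) retry=(0,3)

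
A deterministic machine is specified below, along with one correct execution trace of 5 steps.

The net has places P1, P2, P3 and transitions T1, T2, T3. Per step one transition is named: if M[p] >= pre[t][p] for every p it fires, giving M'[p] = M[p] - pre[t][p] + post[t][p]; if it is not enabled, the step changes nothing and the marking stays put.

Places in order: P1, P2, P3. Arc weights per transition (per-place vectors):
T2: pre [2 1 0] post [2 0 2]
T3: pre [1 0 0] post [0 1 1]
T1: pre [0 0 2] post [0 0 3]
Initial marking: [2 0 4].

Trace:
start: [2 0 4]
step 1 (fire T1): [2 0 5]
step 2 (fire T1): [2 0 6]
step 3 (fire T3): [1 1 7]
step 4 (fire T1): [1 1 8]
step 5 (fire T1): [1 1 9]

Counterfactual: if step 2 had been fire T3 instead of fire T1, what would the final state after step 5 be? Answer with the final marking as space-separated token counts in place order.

0 2 9

(re-executing from step 2 with the substitution; state before step 2: [2 0 5])
step 2 (fire T3): [1 1 6]
step 3 (fire T3): [0 2 7]
step 4 (fire T1): [0 2 8]
step 5 (fire T1): [0 2 9]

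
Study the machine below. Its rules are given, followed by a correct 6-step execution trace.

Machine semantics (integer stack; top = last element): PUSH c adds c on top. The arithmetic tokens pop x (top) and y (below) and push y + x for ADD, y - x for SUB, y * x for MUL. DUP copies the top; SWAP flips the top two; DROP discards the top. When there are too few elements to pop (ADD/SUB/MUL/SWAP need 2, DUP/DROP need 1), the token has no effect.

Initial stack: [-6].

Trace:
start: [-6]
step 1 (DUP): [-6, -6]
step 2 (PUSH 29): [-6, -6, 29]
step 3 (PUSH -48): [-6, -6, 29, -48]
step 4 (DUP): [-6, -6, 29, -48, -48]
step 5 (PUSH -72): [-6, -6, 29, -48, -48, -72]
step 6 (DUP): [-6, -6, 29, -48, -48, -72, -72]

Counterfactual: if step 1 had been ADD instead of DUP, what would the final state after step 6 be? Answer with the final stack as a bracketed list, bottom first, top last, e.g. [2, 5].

(re-executing from step 1 with the substitution; state before step 1: [-6])
step 1 (ADD): [-6]
step 2 (PUSH 29): [-6, 29]
step 3 (PUSH -48): [-6, 29, -48]
step 4 (DUP): [-6, 29, -48, -48]
step 5 (PUSH -72): [-6, 29, -48, -48, -72]
step 6 (DUP): [-6, 29, -48, -48, -72, -72]

[-6, 29, -48, -48, -72, -72]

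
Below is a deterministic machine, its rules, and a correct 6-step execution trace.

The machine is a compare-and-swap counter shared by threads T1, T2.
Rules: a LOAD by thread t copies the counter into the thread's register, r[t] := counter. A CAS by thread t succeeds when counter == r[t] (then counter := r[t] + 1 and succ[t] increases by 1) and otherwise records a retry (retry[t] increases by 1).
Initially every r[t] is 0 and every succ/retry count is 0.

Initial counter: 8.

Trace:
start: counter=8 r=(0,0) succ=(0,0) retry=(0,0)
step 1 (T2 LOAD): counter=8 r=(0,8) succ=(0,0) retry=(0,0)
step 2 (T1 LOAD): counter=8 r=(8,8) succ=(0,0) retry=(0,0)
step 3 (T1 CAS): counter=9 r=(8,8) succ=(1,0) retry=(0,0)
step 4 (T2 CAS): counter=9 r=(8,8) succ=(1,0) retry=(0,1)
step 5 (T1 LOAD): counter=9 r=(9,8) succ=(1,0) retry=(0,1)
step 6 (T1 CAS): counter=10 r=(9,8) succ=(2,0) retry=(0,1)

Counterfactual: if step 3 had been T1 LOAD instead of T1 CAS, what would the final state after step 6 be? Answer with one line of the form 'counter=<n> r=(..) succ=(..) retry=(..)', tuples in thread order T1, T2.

counter=10 r=(9,8) succ=(1,1) retry=(0,0)

(re-executing from step 3 with the substitution; state before step 3: counter=8 r=(8,8) succ=(0,0) retry=(0,0))
step 3 (T1 LOAD): counter=8 r=(8,8) succ=(0,0) retry=(0,0)
step 4 (T2 CAS): counter=9 r=(8,8) succ=(0,1) retry=(0,0)
step 5 (T1 LOAD): counter=9 r=(9,8) succ=(0,1) retry=(0,0)
step 6 (T1 CAS): counter=10 r=(9,8) succ=(1,1) retry=(0,0)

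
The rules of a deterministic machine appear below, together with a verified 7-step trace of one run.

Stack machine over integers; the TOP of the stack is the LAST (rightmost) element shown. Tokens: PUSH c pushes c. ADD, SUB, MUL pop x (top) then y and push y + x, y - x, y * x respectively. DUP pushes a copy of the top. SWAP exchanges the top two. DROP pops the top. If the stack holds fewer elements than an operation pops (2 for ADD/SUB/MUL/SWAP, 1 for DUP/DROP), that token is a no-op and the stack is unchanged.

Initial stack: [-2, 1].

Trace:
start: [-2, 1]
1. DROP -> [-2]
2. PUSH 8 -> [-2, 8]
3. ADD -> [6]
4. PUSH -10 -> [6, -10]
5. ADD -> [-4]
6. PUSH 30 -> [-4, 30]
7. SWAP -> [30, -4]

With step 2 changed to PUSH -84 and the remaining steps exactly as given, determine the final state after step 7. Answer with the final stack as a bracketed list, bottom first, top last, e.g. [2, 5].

[30, -96]

(re-executing from step 2 with the substitution; state before step 2: [-2])
2. PUSH -84 -> [-2, -84]
3. ADD -> [-86]
4. PUSH -10 -> [-86, -10]
5. ADD -> [-96]
6. PUSH 30 -> [-96, 30]
7. SWAP -> [30, -96]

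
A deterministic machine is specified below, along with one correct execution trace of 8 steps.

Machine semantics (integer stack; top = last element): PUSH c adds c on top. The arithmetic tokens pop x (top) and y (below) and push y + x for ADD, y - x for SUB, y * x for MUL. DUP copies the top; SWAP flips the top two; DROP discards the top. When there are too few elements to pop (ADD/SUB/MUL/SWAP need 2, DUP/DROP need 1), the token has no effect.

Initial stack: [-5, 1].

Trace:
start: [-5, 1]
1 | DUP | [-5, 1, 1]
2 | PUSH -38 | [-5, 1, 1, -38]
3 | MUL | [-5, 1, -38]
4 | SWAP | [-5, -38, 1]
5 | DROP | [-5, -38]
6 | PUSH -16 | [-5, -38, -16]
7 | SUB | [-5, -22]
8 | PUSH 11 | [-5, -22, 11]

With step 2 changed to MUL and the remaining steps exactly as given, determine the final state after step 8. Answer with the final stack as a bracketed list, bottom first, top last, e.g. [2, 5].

(re-executing from step 2 with the substitution; state before step 2: [-5, 1, 1])
2 | MUL | [-5, 1]
3 | MUL | [-5]
4 | SWAP | [-5]
5 | DROP | []
6 | PUSH -16 | [-16]
7 | SUB | [-16]
8 | PUSH 11 | [-16, 11]

[-16, 11]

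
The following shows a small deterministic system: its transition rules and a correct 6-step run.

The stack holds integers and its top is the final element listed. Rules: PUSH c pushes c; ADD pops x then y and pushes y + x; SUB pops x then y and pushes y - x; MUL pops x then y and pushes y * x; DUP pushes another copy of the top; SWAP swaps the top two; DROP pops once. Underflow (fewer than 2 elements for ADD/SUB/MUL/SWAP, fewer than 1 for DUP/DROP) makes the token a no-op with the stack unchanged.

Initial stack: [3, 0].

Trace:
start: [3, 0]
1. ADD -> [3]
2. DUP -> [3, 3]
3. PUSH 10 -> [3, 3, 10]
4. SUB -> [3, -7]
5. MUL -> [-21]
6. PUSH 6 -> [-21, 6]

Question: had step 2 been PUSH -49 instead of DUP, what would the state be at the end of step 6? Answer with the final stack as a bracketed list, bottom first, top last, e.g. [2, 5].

(re-executing from step 2 with the substitution; state before step 2: [3])
2. PUSH -49 -> [3, -49]
3. PUSH 10 -> [3, -49, 10]
4. SUB -> [3, -59]
5. MUL -> [-177]
6. PUSH 6 -> [-177, 6]

[-177, 6]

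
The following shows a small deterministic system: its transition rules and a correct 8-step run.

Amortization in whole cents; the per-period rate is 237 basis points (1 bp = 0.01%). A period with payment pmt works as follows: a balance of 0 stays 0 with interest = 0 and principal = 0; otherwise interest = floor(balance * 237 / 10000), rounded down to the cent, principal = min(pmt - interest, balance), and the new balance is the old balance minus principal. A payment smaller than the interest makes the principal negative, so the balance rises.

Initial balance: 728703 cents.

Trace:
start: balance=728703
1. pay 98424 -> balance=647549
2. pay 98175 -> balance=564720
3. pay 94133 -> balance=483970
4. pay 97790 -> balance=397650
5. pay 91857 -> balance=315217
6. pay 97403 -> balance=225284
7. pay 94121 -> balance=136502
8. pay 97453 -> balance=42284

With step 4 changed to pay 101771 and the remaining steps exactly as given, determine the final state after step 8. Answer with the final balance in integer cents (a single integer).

37911

(re-executing from step 4 with the substitution; state before step 4: balance=483970)
4. pay 101771 -> balance=393669
5. pay 91857 -> balance=311141
6. pay 97403 -> balance=221112
7. pay 94121 -> balance=132231
8. pay 97453 -> balance=37911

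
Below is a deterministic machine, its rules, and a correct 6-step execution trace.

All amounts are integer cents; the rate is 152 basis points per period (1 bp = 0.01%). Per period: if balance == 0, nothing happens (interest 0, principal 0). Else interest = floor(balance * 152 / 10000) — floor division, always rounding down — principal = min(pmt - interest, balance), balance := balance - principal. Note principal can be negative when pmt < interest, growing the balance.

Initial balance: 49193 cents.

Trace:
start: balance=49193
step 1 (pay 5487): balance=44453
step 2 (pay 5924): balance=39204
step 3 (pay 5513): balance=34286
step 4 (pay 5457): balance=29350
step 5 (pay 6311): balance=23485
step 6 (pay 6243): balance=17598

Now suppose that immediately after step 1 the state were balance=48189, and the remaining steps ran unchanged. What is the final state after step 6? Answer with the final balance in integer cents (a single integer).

21627

state after step 1 := balance=48189
step 2 (pay 5924): balance=42997
step 3 (pay 5513): balance=38137
step 4 (pay 5457): balance=33259
step 5 (pay 6311): balance=27453
step 6 (pay 6243): balance=21627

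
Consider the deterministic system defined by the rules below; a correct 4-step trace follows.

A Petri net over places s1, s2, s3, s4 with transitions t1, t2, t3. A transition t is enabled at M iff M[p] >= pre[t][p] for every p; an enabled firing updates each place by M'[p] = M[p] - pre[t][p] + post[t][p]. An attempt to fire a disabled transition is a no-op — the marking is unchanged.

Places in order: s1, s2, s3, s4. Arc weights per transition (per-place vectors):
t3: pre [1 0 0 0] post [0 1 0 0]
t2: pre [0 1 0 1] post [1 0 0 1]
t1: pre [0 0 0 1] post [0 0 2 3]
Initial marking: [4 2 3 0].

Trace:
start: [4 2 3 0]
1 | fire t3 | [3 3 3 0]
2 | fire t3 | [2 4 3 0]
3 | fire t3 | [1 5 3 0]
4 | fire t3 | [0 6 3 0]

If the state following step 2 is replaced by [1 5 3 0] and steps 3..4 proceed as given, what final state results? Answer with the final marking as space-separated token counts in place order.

0 6 3 0

state after step 2 := [1 5 3 0]
3 | fire t3 | [0 6 3 0]
4 | fire t3 | [0 6 3 0]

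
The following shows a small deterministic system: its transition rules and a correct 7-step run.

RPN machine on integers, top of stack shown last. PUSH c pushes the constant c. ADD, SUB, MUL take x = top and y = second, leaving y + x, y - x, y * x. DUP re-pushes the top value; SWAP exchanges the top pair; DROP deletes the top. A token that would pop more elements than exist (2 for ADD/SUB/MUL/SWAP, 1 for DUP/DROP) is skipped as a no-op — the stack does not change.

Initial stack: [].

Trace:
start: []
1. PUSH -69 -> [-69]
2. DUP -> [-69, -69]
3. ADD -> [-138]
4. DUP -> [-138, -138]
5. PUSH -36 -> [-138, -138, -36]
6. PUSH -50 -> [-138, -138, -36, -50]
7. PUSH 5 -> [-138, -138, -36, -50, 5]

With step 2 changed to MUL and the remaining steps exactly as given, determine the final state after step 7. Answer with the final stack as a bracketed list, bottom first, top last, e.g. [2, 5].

(re-executing from step 2 with the substitution; state before step 2: [-69])
2. MUL -> [-69]
3. ADD -> [-69]
4. DUP -> [-69, -69]
5. PUSH -36 -> [-69, -69, -36]
6. PUSH -50 -> [-69, -69, -36, -50]
7. PUSH 5 -> [-69, -69, -36, -50, 5]

[-69, -69, -36, -50, 5]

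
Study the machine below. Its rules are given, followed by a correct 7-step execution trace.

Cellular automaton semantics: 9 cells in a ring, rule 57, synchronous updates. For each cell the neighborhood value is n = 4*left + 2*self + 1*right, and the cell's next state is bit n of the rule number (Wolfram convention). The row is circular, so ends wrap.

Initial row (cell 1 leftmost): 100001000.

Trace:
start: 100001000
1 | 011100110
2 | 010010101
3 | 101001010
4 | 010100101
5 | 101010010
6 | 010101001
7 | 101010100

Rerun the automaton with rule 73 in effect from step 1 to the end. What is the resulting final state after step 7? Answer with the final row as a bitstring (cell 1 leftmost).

001100010

(re-executing steps 1..7 under rule 73; state before step 1: 100001000)
1 | 001100010
2 | 101101000
3 | 001100010
4 | 101101000
5 | 001100010
6 | 101101000
7 | 001100010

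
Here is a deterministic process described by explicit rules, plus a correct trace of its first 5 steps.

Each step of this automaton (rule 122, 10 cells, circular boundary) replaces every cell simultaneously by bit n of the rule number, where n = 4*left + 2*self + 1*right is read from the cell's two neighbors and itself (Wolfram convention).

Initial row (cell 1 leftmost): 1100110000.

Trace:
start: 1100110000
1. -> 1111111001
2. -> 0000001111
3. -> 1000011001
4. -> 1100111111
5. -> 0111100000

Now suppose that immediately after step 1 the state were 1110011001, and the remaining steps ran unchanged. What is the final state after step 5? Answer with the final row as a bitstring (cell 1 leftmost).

1111100111

state after step 1 := 1110011001
2. -> 0011111111
3. -> 1110000001
4. -> 0011000011
5. -> 1111100111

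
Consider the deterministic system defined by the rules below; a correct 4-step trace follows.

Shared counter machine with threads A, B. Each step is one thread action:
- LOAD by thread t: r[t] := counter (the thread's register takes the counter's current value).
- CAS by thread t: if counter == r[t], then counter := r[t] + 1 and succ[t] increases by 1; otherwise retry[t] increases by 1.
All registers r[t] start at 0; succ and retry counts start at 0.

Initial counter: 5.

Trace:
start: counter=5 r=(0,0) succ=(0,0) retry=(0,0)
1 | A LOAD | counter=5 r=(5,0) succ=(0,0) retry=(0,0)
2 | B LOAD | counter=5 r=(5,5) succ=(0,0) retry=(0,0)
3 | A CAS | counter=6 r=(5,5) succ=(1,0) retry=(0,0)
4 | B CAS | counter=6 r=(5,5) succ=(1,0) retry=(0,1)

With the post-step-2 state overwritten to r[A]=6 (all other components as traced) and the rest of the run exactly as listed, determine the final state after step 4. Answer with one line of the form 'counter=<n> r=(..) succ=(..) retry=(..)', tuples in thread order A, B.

state after step 2 := counter=5 r=(6,5) succ=(0,0) retry=(0,0)
3 | A CAS | counter=5 r=(6,5) succ=(0,0) retry=(1,0)
4 | B CAS | counter=6 r=(6,5) succ=(0,1) retry=(1,0)

counter=6 r=(6,5) succ=(0,1) retry=(1,0)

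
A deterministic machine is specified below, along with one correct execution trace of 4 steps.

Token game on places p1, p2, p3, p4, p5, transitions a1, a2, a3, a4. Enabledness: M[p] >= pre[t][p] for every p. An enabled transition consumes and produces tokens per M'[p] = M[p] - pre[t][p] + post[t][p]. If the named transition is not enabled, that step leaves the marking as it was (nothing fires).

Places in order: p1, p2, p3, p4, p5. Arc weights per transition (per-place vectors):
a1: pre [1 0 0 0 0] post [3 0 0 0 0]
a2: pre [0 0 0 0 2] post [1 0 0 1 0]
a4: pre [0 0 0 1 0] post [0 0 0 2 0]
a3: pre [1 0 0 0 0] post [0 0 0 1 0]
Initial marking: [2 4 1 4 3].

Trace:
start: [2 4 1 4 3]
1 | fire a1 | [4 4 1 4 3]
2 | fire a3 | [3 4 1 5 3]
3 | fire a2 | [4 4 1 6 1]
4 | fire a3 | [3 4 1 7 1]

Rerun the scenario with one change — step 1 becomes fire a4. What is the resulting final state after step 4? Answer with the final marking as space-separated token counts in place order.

1 4 1 8 1

(re-executing from step 1 with the substitution; state before step 1: [2 4 1 4 3])
1 | fire a4 | [2 4 1 5 3]
2 | fire a3 | [1 4 1 6 3]
3 | fire a2 | [2 4 1 7 1]
4 | fire a3 | [1 4 1 8 1]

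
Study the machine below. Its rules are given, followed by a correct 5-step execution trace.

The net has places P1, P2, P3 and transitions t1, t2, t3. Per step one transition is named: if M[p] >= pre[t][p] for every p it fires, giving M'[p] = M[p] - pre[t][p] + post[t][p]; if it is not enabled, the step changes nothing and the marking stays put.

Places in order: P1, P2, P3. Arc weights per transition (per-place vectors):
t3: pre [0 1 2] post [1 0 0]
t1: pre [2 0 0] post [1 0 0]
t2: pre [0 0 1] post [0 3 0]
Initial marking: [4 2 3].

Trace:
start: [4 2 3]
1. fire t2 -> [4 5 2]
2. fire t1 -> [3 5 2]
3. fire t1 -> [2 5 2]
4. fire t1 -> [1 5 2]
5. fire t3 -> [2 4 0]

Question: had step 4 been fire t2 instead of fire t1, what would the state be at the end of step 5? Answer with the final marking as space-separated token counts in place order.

2 8 1

(re-executing from step 4 with the substitution; state before step 4: [2 5 2])
4. fire t2 -> [2 8 1]
5. fire t3 -> [2 8 1]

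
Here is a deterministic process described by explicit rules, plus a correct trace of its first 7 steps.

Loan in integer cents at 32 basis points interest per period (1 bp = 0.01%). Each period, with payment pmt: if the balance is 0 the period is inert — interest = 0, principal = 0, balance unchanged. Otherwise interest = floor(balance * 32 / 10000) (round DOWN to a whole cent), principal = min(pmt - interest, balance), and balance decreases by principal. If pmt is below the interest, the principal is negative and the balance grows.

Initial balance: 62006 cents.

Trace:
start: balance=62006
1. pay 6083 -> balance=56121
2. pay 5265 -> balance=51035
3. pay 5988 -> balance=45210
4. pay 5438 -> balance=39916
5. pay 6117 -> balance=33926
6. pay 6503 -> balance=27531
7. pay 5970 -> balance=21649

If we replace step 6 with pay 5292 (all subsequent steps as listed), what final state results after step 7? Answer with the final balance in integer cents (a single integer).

(re-executing from step 6 with the substitution; state before step 6: balance=33926)
6. pay 5292 -> balance=28742
7. pay 5970 -> balance=22863

22863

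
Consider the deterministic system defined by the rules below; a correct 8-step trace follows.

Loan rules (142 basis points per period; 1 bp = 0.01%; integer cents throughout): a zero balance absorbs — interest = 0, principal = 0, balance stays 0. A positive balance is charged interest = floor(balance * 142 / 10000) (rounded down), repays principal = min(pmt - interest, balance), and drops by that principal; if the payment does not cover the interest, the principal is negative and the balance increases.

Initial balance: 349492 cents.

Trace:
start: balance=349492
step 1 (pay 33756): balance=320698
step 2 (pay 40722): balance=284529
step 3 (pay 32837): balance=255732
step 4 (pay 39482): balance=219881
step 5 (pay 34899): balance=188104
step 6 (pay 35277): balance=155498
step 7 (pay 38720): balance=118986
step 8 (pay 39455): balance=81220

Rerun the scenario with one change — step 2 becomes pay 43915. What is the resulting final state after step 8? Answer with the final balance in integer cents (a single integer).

77743

(re-executing from step 2 with the substitution; state before step 2: balance=320698)
step 2 (pay 43915): balance=281336
step 3 (pay 32837): balance=252493
step 4 (pay 39482): balance=216596
step 5 (pay 34899): balance=184772
step 6 (pay 35277): balance=152118
step 7 (pay 38720): balance=115558
step 8 (pay 39455): balance=77743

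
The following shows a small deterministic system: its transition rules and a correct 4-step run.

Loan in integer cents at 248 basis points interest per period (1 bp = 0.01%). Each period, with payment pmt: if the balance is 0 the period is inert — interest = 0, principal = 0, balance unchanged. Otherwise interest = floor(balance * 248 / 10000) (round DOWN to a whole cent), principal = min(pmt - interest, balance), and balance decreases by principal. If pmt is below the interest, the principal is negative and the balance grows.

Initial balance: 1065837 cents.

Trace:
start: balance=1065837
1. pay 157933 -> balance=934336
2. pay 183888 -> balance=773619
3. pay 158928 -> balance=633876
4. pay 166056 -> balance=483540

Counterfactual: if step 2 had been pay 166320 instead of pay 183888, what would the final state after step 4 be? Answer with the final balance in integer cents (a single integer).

501990

(re-executing from step 2 with the substitution; state before step 2: balance=934336)
2. pay 166320 -> balance=791187
3. pay 158928 -> balance=651880
4. pay 166056 -> balance=501990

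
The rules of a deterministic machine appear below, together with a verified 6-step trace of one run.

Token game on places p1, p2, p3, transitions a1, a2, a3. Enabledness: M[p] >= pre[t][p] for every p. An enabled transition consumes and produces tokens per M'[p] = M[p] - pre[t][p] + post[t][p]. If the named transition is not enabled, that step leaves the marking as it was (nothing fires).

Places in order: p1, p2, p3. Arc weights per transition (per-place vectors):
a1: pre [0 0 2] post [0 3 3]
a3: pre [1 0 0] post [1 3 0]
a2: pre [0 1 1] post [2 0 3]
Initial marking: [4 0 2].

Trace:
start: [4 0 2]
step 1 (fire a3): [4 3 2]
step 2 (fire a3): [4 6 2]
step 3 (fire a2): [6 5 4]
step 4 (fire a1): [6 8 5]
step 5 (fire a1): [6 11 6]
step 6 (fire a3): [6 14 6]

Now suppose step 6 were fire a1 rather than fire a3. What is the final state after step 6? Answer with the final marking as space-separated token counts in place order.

(re-executing from step 6 with the substitution; state before step 6: [6 11 6])
step 6 (fire a1): [6 14 7]

6 14 7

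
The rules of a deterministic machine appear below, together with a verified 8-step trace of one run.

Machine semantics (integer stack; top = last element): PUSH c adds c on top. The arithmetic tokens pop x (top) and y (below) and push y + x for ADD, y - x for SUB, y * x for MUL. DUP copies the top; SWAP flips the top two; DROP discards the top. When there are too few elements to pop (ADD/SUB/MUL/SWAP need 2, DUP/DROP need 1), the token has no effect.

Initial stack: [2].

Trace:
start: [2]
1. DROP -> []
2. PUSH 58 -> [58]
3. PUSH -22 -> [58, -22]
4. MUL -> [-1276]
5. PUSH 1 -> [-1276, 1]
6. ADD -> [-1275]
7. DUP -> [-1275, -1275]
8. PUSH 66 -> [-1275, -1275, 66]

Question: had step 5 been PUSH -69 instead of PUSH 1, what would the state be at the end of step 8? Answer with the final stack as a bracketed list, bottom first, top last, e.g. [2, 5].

(re-executing from step 5 with the substitution; state before step 5: [-1276])
5. PUSH -69 -> [-1276, -69]
6. ADD -> [-1345]
7. DUP -> [-1345, -1345]
8. PUSH 66 -> [-1345, -1345, 66]

[-1345, -1345, 66]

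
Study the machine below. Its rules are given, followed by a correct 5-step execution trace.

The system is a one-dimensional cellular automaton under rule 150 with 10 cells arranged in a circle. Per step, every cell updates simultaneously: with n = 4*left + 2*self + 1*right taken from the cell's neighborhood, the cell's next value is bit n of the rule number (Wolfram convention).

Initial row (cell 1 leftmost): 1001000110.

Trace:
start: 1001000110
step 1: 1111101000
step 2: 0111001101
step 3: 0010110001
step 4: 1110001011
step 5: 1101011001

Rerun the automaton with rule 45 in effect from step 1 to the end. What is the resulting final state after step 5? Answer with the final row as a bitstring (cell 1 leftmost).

(re-executing steps 1..5 under rule 45; state before step 1: 1001000110)
step 1: 1001010101
step 2: 0001111111
step 3: 0101000000
step 4: 0111011111
step 5: 1100110000

1100110000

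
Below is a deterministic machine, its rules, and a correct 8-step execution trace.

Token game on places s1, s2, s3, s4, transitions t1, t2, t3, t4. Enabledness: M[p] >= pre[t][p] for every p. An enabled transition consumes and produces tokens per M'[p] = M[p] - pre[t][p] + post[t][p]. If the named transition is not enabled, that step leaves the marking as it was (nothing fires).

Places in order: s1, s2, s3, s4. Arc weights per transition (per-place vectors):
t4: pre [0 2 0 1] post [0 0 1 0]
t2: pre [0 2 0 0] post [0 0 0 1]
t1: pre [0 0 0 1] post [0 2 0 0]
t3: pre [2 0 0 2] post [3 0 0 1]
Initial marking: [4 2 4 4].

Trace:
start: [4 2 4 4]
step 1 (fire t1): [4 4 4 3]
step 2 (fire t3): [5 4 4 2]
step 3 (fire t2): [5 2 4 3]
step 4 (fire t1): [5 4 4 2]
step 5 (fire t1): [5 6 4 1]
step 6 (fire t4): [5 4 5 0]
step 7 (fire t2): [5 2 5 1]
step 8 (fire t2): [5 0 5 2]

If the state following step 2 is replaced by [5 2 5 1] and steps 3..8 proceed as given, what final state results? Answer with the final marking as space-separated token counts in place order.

state after step 2 := [5 2 5 1]
step 3 (fire t2): [5 0 5 2]
step 4 (fire t1): [5 2 5 1]
step 5 (fire t1): [5 4 5 0]
step 6 (fire t4): [5 4 5 0]
step 7 (fire t2): [5 2 5 1]
step 8 (fire t2): [5 0 5 2]

5 0 5 2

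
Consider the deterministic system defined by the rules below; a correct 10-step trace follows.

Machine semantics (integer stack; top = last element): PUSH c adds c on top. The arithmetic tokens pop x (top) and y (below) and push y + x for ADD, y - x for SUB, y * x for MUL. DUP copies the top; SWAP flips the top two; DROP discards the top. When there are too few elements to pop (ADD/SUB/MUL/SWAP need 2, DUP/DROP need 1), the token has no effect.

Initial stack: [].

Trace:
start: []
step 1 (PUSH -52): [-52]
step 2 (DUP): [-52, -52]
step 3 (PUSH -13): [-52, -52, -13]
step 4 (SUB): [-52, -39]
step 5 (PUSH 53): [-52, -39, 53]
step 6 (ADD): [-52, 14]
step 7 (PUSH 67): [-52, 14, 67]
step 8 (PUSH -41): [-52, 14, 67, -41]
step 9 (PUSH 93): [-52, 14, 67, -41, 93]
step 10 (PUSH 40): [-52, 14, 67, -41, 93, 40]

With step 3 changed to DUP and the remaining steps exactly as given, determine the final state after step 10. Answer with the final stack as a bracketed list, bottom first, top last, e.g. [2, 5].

[-52, 53, 67, -41, 93, 40]

(re-executing from step 3 with the substitution; state before step 3: [-52, -52])
step 3 (DUP): [-52, -52, -52]
step 4 (SUB): [-52, 0]
step 5 (PUSH 53): [-52, 0, 53]
step 6 (ADD): [-52, 53]
step 7 (PUSH 67): [-52, 53, 67]
step 8 (PUSH -41): [-52, 53, 67, -41]
step 9 (PUSH 93): [-52, 53, 67, -41, 93]
step 10 (PUSH 40): [-52, 53, 67, -41, 93, 40]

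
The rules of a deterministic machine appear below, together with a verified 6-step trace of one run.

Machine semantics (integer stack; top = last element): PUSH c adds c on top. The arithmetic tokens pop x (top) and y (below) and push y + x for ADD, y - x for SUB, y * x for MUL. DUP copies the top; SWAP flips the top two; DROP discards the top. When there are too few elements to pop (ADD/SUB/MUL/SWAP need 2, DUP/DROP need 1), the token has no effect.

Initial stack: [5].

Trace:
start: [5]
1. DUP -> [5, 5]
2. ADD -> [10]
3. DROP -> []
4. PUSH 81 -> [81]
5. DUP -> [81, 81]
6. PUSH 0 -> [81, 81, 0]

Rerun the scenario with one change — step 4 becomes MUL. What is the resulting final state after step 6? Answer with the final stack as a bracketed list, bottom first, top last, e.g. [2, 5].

[0]

(re-executing from step 4 with the substitution; state before step 4: [])
4. MUL -> []
5. DUP -> []
6. PUSH 0 -> [0]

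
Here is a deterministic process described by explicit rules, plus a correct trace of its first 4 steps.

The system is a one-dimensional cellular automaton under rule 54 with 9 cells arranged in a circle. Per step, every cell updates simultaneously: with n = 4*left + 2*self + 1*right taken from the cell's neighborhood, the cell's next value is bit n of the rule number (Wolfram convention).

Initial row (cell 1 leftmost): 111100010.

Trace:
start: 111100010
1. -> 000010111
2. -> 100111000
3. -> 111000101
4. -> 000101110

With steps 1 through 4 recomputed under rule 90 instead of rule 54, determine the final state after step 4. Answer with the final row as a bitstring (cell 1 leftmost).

(re-executing steps 1..4 under rule 90; state before step 1: 111100010)
1. -> 100110100
2. -> 011110011
3. -> 010011111
4. -> 001110001

001110001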